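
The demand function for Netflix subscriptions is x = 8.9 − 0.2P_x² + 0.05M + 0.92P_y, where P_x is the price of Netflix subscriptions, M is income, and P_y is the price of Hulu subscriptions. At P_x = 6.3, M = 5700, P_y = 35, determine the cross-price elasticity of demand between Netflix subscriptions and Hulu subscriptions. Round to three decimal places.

First evaluate x: 8.9 − 0.2(6.3)² + 0.05(5700) + 0.92(35) = 8.9 − 7.938 + 285 + 32.2 = 318.162.
∂x/∂P_y = +0.92, so E_xy = 0.92·(35/318.162) ≈ 0.101.
E_xy > 0: the goods are substitutes.

0.101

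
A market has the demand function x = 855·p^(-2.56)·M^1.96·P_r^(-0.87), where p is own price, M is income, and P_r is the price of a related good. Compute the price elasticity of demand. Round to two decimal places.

-2.56

For a Cobb–Douglas (constant-elasticity) form x = A·p^α·…, the elasticity with respect to p equals the exponent α at every point.
Here the exponent on p is -2.56, so the price elasticity of demand is -2.56.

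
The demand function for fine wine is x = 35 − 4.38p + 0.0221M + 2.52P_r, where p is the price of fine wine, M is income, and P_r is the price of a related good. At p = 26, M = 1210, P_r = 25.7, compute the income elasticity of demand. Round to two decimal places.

2.12

x = 35 − 4.38(26) + 0.0221(1210) + 2.52(25.7) = 35 − 113.88 + 26.741 + 64.764 = 12.625.
∂x/∂M = +0.0221, so E_I = 0.0221·(1210/12.625) ≈ 2.12.
E_I > 1: normal good (luxury).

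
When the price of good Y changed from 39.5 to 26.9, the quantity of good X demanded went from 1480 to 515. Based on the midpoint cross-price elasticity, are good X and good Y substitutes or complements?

substitutes

%ΔQ_x = (515 − 1480)/[(1480+515)/2] = -965/997.5 ≈ -0.9674.
%ΔP_y = (26.9 − 39.5)/[(39.5+26.9)/2] ≈ -0.3795.
E_xy = -0.9674/-0.3795 ≈ 2.549.
E_xy > 0, so the goods are substitutes.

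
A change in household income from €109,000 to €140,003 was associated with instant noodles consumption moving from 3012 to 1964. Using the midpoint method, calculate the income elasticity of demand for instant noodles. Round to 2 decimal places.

-1.69

%ΔQ = (1964 − 3012)/[(3012+1964)/2] = -1048/2488 ≈ -0.4212.
%ΔY = (140,003 − 109,000)/[(109,000+140,003)/2] = 31003/124501.5 ≈ 0.2490.
E_I = %ΔQ/%ΔY ≈ -1.69.
E_I < 0: inferior good.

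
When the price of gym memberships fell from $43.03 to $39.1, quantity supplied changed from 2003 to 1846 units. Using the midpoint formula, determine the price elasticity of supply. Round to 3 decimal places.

%Δq = (1846 − 2003)/[(2003 + 1846)/2] = -157/1924.5 ≈ -0.0816.
%Δp = (39.1 − 43.03)/[(43.03 + 39.1)/2] = -3.93/41.065 ≈ -0.0957.
Arc elasticity E = %Δq/%Δp ≈ -0.0816/-0.0957 ≈ 0.852.
|E| < 1: supply is inelastic over this range.

0.852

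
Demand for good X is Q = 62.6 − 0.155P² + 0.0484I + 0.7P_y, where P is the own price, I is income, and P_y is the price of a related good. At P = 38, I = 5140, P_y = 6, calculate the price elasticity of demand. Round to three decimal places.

-4.879

First evaluate Q: 62.6 − 0.155(38)² + 0.0484(5140) + 0.7(6) = 62.6 − 223.82 + 248.776 + 4.2 = 91.756.
∂Q/∂P = −2·0.155·P = -11.78, so E_p = -11.78·(38/91.756) ≈ -4.879.
|E_p| > 1: demand is elastic.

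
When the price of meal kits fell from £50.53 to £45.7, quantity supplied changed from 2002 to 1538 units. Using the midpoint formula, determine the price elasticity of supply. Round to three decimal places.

%ΔQ = (1538 − 2002)/[(2002 + 1538)/2] = -464/1770 ≈ -0.2621.
%Δp = (45.7 − 50.53)/[(50.53 + 45.7)/2] = -4.83/48.115 ≈ -0.1004.
Arc elasticity E = %ΔQ/%Δp ≈ -0.2621/-0.1004 ≈ 2.611.
|E| > 1: supply is elastic over this range.

2.611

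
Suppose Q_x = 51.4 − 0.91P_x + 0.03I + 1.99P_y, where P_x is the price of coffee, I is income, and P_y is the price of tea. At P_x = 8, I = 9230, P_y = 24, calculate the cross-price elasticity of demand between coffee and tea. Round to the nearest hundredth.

0.13

Q_x = 51.4 − 0.91(8) + 0.03(9230) + 1.99(24) = 51.4 − 7.28 + 276.9 + 47.76 = 368.78.
∂Q_x/∂P_y = +1.99, so E_xy = 1.99·(24/368.78) ≈ 0.13.
E_xy > 0: the goods are substitutes.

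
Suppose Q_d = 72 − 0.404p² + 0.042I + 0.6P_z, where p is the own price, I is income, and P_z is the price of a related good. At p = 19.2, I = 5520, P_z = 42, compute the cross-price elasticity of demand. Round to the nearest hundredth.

0.14

Evaluating quantity at (p, I, P_z) gives Q_d = 72 − 0.404(19.2)² + 0.042(5520) + 0.6(42) = 72 − 148.9306 + 231.84 + 25.2 = 180.1094.
∂Q_d/∂P_z = +0.6, so E_xy = 0.6·(42/180.1094) ≈ 0.14.
E_xy > 0: the goods are substitutes.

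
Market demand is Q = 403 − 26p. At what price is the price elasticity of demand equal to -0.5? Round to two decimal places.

Set −bp/(a − bp) = −0.5 ⇒ bp = 0.5(a − bp) ⇒ bp(1+0.5) = 0.5·a.
p = 0.5·403/(26·1.5) ≈ 5.17.

5.17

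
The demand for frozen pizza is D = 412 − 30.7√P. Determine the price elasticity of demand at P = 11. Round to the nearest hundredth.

At P = 11, D = 310.1796.
dD/dP = −30.7/(2√P) = −30.7/(2·3.3166).
Point elasticity E = (dD/dP)·(P/D) = -4.6282 × 11/310.1796 ≈ -0.16.
|E| < 1, so demand is inelastic at this price.

-0.16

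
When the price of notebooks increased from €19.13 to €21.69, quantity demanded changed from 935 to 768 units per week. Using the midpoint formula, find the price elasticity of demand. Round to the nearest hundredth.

%Δq = (768 − 935)/[(935 + 768)/2] = -167/851.5 ≈ -0.1961.
%Δp = (21.69 − 19.13)/[(19.13 + 21.69)/2] = 2.56/20.41 ≈ 0.1254.
Arc elasticity E = %Δq/%Δp ≈ -0.1961/0.1254 ≈ -1.56.
|E| > 1: demand is elastic over this range.

-1.56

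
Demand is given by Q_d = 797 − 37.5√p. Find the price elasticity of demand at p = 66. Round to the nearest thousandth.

At p = 66, Q_d = 492.3486.
dQ_d/dp = −37.5/(2√p) = −37.5/(2·8.124).
Point elasticity E = (dQ_d/dp)·(p/Q_d) = -2.308 × 66/492.3486 ≈ -0.309.
|E| < 1, so demand is inelastic at this price.

-0.309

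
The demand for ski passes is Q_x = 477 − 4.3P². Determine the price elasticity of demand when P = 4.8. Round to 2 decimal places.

-0.52

At P = 4.8, Q_x = 377.928.
dQ_x/dP = −2·4.3·P = −41.28.
Point elasticity E = (dQ_x/dP)·(P/Q_x) = -41.28 × 4.8/377.928 ≈ -0.52.
|E| < 1, so demand is inelastic at this price.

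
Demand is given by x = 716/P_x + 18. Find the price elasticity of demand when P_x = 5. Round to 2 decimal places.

-0.89

At P_x = 5, x = 161.2.
dx/dP_x = −716/P_x² = −28.64.
Point elasticity E = (dx/dP_x)·(P_x/x) = -28.64 × 5/161.2 ≈ -0.89.
|E| < 1, so demand is inelastic at this price.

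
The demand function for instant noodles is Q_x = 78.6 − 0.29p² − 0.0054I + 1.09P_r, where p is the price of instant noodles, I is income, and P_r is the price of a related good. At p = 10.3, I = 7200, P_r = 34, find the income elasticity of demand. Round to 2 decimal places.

-0.84

Q_x = 78.6 − 0.29(10.3)² − 0.0054(7200) + 1.09(34) = 78.6 − 30.7661 − 38.88 + 37.06 = 46.0139.
∂Q_x/∂I = −0.0054, so E_I = -0.0054·(7200/46.0139) ≈ -0.84.
E_I < 0: inferior good.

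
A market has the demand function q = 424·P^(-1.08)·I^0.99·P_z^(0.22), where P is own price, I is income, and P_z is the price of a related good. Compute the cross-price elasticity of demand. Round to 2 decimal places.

For a Cobb–Douglas (constant-elasticity) form q = A·P_z^α·…, the elasticity with respect to P_z equals the exponent α at every point.
Here the exponent on P_z is 0.22, so the cross-price elasticity of demand is 0.22.

0.22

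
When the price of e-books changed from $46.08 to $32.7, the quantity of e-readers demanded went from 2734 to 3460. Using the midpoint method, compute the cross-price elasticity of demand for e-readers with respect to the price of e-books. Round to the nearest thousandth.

-0.690

%ΔQ_x = (3460 − 2734)/[(2734+3460)/2] = 726/3097 ≈ 0.2344.
%ΔP_y = (32.7 − 46.08)/[(46.08+32.7)/2] ≈ -0.3397.
E_xy = 0.2344/-0.3397 ≈ -0.690.
E_xy < 0, so e-readers and e-books are complements.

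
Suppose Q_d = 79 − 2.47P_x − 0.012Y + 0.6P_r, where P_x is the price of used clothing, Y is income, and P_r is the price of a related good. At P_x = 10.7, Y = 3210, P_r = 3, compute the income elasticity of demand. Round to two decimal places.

At the given point, Q_d = 79 − 2.47(10.7) − 0.012(3210) + 0.6(3) = 79 − 26.429 − 38.52 + 1.8 = 15.851.
∂Q_d/∂Y = −0.012, so E_I = -0.012·(3210/15.851) ≈ -2.43.
E_I < 0: inferior good.

-2.43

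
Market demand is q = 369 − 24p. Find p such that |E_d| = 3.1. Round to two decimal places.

Set −bp/(a − bp) = −3.1 ⇒ bp = 3.1(a − bp) ⇒ bp(1+3.1) = 3.1·a.
p = 3.1·369/(24·4.1) ≈ 11.63.

11.63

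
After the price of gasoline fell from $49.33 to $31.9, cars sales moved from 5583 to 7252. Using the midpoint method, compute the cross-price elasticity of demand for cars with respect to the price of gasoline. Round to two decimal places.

%ΔQ_x = (7252 − 5583)/[(5583+7252)/2] = 1669/6417.5 ≈ 0.2601.
%ΔP_y = (31.9 − 49.33)/[(49.33+31.9)/2] ≈ -0.4292.
E_xy = 0.2601/-0.4292 ≈ -0.61.
E_xy < 0, so cars and gasoline are complements.

-0.61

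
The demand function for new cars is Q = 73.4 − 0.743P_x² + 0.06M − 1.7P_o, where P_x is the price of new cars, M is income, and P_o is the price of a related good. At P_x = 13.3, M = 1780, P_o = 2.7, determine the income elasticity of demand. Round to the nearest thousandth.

First evaluate Q: 73.4 − 0.743(13.3)² + 0.06(1780) − 1.7(2.7) = 73.4 − 131.4293 + 106.8 − 4.59 = 44.1807.
∂Q/∂M = +0.06, so E_I = 0.06·(1780/44.1807) ≈ 2.417.
E_I > 1: normal good (luxury).

2.417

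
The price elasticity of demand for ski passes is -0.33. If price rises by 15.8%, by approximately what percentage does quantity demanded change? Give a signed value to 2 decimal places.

-5.21

%ΔQ ≈ E × %ΔP = (-0.33) × (15.8%) ≈ -5.21%.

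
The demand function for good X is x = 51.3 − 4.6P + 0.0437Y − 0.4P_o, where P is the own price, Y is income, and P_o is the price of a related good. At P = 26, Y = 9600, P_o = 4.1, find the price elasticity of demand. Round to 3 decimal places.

-0.342

First evaluate x: 51.3 − 4.6(26) + 0.0437(9600) − 0.4(4.1) = 51.3 − 119.6 + 419.52 − 1.64 = 349.58.
∂x/∂P = −4.6, so E_p = (−4.6)·(26/349.58) ≈ -0.342.
|E_p| < 1: demand is inelastic.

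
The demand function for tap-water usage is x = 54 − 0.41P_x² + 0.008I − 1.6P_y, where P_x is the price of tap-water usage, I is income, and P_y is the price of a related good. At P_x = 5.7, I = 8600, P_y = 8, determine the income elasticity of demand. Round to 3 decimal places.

First evaluate x: 54 − 0.41(5.7)² + 0.008(8600) − 1.6(8) = 54 − 13.3209 + 68.8 − 12.8 = 96.6791.
∂x/∂I = +0.008, so E_I = 0.008·(8600/96.6791) ≈ 0.712.
E_I ∈ (0,1): normal good (necessity).

0.712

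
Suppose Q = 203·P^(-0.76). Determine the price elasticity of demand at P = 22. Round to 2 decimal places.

-0.76

For a Cobb–Douglas (constant-elasticity) form Q = A·P^α·…, the elasticity with respect to P equals the exponent α at every point.
Here the exponent on P is -0.76, so the price elasticity of demand is -0.76.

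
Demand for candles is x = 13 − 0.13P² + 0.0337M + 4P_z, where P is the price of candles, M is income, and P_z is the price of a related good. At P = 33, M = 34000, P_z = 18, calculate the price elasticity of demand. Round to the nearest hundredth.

Evaluating quantity at (P, M, P_z) gives x = 13 − 0.13(33)² + 0.0337(34000) + 4(18) = 13 − 141.57 + 1145.8 + 72 = 1089.23.
∂x/∂P = −2·0.13·P = -8.58, so E_p = -8.58·(33/1089.23) ≈ -0.26.
|E_p| < 1: demand is inelastic.

-0.26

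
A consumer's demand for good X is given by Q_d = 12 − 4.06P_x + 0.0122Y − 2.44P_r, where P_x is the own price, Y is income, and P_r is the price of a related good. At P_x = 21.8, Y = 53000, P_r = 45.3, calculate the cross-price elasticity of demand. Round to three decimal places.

At the given point, Q_d = 12 − 4.06(21.8) + 0.0122(53000) − 2.44(45.3) = 12 − 88.508 + 646.6 − 110.532 = 459.56.
∂Q_d/∂P_r = −2.44, so E_xy = -2.44·(45.3/459.56) ≈ -0.241.
E_xy < 0: the goods are complements.

-0.241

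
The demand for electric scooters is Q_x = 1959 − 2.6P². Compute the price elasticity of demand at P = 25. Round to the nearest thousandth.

At P = 25, Q_x = 334.
dQ_x/dP = −2·2.6·P = −130.
Point elasticity E = (dQ_x/dP)·(P/Q_x) = -130 × 25/334 ≈ -9.731.
|E| > 1, so demand is elastic at this price.

-9.731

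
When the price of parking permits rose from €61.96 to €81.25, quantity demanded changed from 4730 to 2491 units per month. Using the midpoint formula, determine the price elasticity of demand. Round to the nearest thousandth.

-2.302

%ΔQ = (2491 − 4730)/[(4730 + 2491)/2] = -2239/3610.5 ≈ -0.6201.
%Δp = (81.25 − 61.96)/[(61.96 + 81.25)/2] = 19.29/71.605 ≈ 0.2694.
Arc elasticity E = %ΔQ/%Δp ≈ -0.6201/0.2694 ≈ -2.302.
|E| > 1: demand is elastic over this range.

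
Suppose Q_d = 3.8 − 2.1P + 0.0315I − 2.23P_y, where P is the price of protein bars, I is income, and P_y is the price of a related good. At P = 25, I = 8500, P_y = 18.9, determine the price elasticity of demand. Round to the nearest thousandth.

-0.297

Evaluating quantity at (P, I, P_y) gives Q_d = 3.8 − 2.1(25) + 0.0315(8500) − 2.23(18.9) = 3.8 − 52.5 + 267.75 − 42.147 = 176.903.
∂Q_d/∂P = −2.1, so E_p = (−2.1)·(25/176.903) ≈ -0.297.
|E_p| < 1: demand is inelastic.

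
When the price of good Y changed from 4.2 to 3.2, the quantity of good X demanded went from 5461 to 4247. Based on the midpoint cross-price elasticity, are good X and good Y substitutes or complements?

substitutes

%ΔQ_x = (4247 − 5461)/[(5461+4247)/2] = -1214/4854 ≈ -0.2501.
%ΔP_y = (3.2 − 4.2)/[(4.2+3.2)/2] ≈ -0.2703.
E_xy = -0.2501/-0.2703 ≈ 0.925.
E_xy > 0, so the goods are substitutes.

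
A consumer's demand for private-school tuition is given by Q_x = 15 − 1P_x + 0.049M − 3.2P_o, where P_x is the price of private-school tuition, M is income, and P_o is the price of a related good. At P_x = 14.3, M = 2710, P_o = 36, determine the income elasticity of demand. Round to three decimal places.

First evaluate Q_x: 15 − 1(14.3) + 0.049(2710) − 3.2(36) = 15 − 14.3 + 132.79 − 115.2 = 18.29.
∂Q_x/∂M = +0.049, so E_I = 0.049·(2710/18.29) ≈ 7.260.
E_I > 1: normal good (luxury).

7.260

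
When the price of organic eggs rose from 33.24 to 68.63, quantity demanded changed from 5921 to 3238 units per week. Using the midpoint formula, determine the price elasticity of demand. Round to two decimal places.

-0.84

%Δq = (3238 − 5921)/[(5921 + 3238)/2] = -2683/4579.5 ≈ -0.5859.
%ΔP = (68.63 − 33.24)/[(33.24 + 68.63)/2] = 35.39/50.935 ≈ 0.6948.
Arc elasticity E = %Δq/%ΔP ≈ -0.5859/0.6948 ≈ -0.84.
|E| < 1: demand is inelastic over this range.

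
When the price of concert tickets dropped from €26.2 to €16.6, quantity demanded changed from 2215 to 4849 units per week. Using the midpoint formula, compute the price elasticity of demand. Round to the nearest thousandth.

%ΔQ = (4849 − 2215)/[(2215 + 4849)/2] = 2634/3532 ≈ 0.7458.
%Δp = (16.6 − 26.2)/[(26.2 + 16.6)/2] = -9.6/21.4 ≈ -0.4486.
Arc elasticity E = %ΔQ/%Δp ≈ 0.7458/-0.4486 ≈ -1.662.
|E| > 1: demand is elastic over this range.

-1.662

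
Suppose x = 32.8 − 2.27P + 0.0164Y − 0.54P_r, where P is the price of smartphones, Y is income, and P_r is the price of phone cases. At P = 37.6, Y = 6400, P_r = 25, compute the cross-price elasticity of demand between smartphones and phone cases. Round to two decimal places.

-0.35

First evaluate x: 32.8 − 2.27(37.6) + 0.0164(6400) − 0.54(25) = 32.8 − 85.352 + 104.96 − 13.5 = 38.908.
∂x/∂P_r = −0.54, so E_xy = -0.54·(25/38.908) ≈ -0.35.
E_xy < 0: the goods are complements.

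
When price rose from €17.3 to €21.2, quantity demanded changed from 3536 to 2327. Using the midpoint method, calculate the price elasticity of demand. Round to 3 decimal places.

-2.036

%Δq = (2327 − 3536)/[(3536 + 2327)/2] = -1209/2931.5 ≈ -0.4124.
%ΔP = (21.2 − 17.3)/[(17.3 + 21.2)/2] = 3.9/19.25 ≈ 0.2026.
Arc elasticity E = %Δq/%ΔP ≈ -0.4124/0.2026 ≈ -2.036.
|E| > 1: demand is elastic over this range.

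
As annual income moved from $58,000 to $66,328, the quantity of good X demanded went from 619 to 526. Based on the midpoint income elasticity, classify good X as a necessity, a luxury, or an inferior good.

inferior

%ΔQ = (526 − 619)/[(619+526)/2] = -93/572.5 ≈ -0.1624.
%ΔI = (66,328 − 58,000)/[(58,000+66,328)/2] = 8328/62164 ≈ 0.1340.
E_I = %ΔQ/%ΔI ≈ -1.213.
E_I < 0: inferior good.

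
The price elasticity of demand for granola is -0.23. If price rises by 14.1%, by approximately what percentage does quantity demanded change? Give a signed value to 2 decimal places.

-3.24

%ΔQ ≈ E × %ΔP = (-0.23) × (14.1%) ≈ -3.24%.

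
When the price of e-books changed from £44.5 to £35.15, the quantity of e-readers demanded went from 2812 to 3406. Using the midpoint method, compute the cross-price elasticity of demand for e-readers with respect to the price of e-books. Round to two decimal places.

%ΔQ_x = (3406 − 2812)/[(2812+3406)/2] = 594/3109 ≈ 0.1911.
%ΔP_y = (35.15 − 44.5)/[(44.5+35.15)/2] ≈ -0.2348.
E_xy = 0.1911/-0.2348 ≈ -0.81.
E_xy < 0, so e-readers and e-books are complements.

-0.81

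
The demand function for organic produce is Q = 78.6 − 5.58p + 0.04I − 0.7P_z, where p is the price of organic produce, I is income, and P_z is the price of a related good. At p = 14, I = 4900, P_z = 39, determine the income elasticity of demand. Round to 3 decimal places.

At the given point, Q = 78.6 − 5.58(14) + 0.04(4900) − 0.7(39) = 78.6 − 78.12 + 196 − 27.3 = 169.18.
∂Q/∂I = +0.04, so E_I = 0.04·(4900/169.18) ≈ 1.159.
E_I > 1: normal good (luxury).

1.159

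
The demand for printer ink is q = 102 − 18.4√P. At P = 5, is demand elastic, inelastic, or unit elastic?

At P = 5, q = 60.8563.
dq/dP = −18.4/(2√P) = −18.4/(2·2.2361).
Point elasticity E = (dq/dP)·(P/q) = -4.1144 × 5/60.8563 ≈ -0.338.
|E| ≈ 0.338 < 1, so demand is inelastic.

inelastic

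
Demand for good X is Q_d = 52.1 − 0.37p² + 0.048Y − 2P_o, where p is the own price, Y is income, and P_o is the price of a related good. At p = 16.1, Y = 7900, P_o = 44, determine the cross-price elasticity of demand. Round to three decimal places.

-0.356

Substituting, Q_d = 52.1 − 0.37(16.1)² + 0.048(7900) − 2(44) = 52.1 − 95.9077 + 379.2 − 88 = 247.3923.
∂Q_d/∂P_o = −2, so E_xy = -2·(44/247.3923) ≈ -0.356.
E_xy < 0: the goods are complements.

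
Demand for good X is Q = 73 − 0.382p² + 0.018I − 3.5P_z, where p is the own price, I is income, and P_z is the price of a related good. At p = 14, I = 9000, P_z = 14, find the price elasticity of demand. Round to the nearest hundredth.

-1.35

At the given point, Q = 73 − 0.382(14)² + 0.018(9000) − 3.5(14) = 73 − 74.872 + 162 − 49 = 111.128.
∂Q/∂p = −2·0.382·p = -10.696, so E_p = -10.696·(14/111.128) ≈ -1.35.
|E_p| > 1: demand is elastic.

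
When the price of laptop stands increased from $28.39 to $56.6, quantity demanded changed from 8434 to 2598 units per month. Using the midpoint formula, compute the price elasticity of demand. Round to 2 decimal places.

%Δq = (2598 − 8434)/[(8434 + 2598)/2] = -5836/5516 ≈ -1.0580.
%ΔP = (56.6 − 28.39)/[(28.39 + 56.6)/2] = 28.21/42.495 ≈ 0.6638.
Arc elasticity E = %Δq/%ΔP ≈ -1.0580/0.6638 ≈ -1.59.
|E| > 1: demand is elastic over this range.

-1.59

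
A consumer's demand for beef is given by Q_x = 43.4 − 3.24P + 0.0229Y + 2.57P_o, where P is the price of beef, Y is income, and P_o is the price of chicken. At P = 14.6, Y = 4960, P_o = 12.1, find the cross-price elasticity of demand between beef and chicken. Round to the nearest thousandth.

Evaluating quantity at (P, Y, P_o) gives Q_x = 43.4 − 3.24(14.6) + 0.0229(4960) + 2.57(12.1) = 43.4 − 47.304 + 113.584 + 31.097 = 140.777.
∂Q_x/∂P_o = +2.57, so E_xy = 2.57·(12.1/140.777) ≈ 0.221.
E_xy > 0: the goods are substitutes.

0.221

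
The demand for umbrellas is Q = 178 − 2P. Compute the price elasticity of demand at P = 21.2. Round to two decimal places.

At P = 21.2, Q = 135.6.
dQ/dP = −2.
Point elasticity E = (dQ/dP)·(P/Q) = -2 × 21.2/135.6 ≈ -0.31.
|E| < 1, so demand is inelastic at this price.

-0.31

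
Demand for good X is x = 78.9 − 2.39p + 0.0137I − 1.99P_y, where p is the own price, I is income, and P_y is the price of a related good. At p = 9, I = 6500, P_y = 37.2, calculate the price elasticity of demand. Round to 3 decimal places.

x = 78.9 − 2.39(9) + 0.0137(6500) − 1.99(37.2) = 78.9 − 21.51 + 89.05 − 74.028 = 72.412.
∂x/∂p = −2.39, so E_p = (−2.39)·(9/72.412) ≈ -0.297.
|E_p| < 1: demand is inelastic.

-0.297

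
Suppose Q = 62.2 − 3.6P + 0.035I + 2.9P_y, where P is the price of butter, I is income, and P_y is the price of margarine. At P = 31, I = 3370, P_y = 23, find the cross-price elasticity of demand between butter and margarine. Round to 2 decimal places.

0.49

At the given point, Q = 62.2 − 3.6(31) + 0.035(3370) + 2.9(23) = 62.2 − 111.6 + 117.95 + 66.7 = 135.25.
∂Q/∂P_y = +2.9, so E_xy = 2.9·(23/135.25) ≈ 0.49.
E_xy > 0: the goods are substitutes.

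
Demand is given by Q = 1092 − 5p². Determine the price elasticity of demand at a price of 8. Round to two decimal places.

-0.83

At p = 8, Q = 772.
dQ/dp = −2·5·p = −80.
Point elasticity E = (dQ/dp)·(p/Q) = -80 × 8/772 ≈ -0.83.
|E| < 1, so demand is inelastic at this price.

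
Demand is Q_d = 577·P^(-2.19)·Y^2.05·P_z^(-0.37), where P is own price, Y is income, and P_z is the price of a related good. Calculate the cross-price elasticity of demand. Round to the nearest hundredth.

-0.37

For a Cobb–Douglas (constant-elasticity) form Q_d = A·P_z^α·…, the elasticity with respect to P_z equals the exponent α at every point.
Here the exponent on P_z is -0.37, so the cross-price elasticity of demand is -0.37.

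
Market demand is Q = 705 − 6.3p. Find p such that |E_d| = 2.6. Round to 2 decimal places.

80.82

Set −bp/(a − bp) = −2.6 ⇒ bp = 2.6(a − bp) ⇒ bp(1+2.6) = 2.6·a.
p = 2.6·705/(6.3·3.6) ≈ 80.82.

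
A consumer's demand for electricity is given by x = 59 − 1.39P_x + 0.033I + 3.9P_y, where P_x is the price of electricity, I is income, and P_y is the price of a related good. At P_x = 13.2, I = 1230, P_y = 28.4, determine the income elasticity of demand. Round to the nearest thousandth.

At the given point, x = 59 − 1.39(13.2) + 0.033(1230) + 3.9(28.4) = 59 − 18.348 + 40.59 + 110.76 = 192.002.
∂x/∂I = +0.033, so E_I = 0.033·(1230/192.002) ≈ 0.211.
E_I ∈ (0,1): normal good (necessity).

0.211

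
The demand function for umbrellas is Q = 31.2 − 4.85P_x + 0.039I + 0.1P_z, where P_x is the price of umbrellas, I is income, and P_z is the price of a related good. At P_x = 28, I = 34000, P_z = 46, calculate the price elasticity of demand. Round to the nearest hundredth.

-0.11

Evaluating quantity at (P_x, I, P_z) gives Q = 31.2 − 4.85(28) + 0.039(34000) + 0.1(46) = 31.2 − 135.8 + 1326 + 4.6 = 1226.
∂Q/∂P_x = −4.85, so E_p = (−4.85)·(28/1226) ≈ -0.11.
|E_p| < 1: demand is inelastic.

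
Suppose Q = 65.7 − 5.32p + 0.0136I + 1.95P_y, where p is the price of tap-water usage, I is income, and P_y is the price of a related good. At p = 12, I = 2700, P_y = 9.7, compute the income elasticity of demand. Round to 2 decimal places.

0.64

First evaluate Q: 65.7 − 5.32(12) + 0.0136(2700) + 1.95(9.7) = 65.7 − 63.84 + 36.72 + 18.915 = 57.495.
∂Q/∂I = +0.0136, so E_I = 0.0136·(2700/57.495) ≈ 0.64.
E_I ∈ (0,1): normal good (necessity).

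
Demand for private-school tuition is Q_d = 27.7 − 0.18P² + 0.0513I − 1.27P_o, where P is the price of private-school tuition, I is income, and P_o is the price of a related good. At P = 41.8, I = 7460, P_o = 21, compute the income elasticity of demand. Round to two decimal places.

5.53

First evaluate Q_d: 27.7 − 0.18(41.8)² + 0.0513(7460) − 1.27(21) = 27.7 − 314.5032 + 382.698 − 26.67 = 69.2248.
∂Q_d/∂I = +0.0513, so E_I = 0.0513·(7460/69.2248) ≈ 5.53.
E_I > 1: normal good (luxury).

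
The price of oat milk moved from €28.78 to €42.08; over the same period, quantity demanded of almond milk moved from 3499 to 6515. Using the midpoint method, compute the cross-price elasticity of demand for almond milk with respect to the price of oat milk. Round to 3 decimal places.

1.605

%ΔQ_x = (6515 − 3499)/[(3499+6515)/2] = 3016/5007 ≈ 0.6024.
%ΔP_y = (42.08 − 28.78)/[(28.78+42.08)/2] ≈ 0.3754.
E_xy = 0.6024/0.3754 ≈ 1.605.
E_xy > 0, so almond milk and oat milk are substitutes.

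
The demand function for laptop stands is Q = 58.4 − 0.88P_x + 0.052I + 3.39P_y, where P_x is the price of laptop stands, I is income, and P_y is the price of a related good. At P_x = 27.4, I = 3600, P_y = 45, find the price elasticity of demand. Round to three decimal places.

-0.064

Q = 58.4 − 0.88(27.4) + 0.052(3600) + 3.39(45) = 58.4 − 24.112 + 187.2 + 152.55 = 374.038.
∂Q/∂P_x = −0.88, so E_p = (−0.88)·(27.4/374.038) ≈ -0.064.
|E_p| < 1: demand is inelastic.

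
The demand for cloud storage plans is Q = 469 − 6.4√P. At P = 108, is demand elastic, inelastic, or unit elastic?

inelastic

At P = 108, Q = 402.4892.
dQ/dP = −6.4/(2√P) = −6.4/(2·10.3923).
Point elasticity E = (dQ/dP)·(P/Q) = -0.3079 × 108/402.4892 ≈ -0.083.
|E| ≈ 0.083 < 1, so demand is inelastic.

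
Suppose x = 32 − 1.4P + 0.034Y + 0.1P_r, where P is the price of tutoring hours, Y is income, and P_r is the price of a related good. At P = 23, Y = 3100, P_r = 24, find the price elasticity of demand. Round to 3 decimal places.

-0.299

At the given point, x = 32 − 1.4(23) + 0.034(3100) + 0.1(24) = 32 − 32.2 + 105.4 + 2.4 = 107.6.
∂x/∂P = −1.4, so E_p = (−1.4)·(23/107.6) ≈ -0.299.
|E_p| < 1: demand is inelastic.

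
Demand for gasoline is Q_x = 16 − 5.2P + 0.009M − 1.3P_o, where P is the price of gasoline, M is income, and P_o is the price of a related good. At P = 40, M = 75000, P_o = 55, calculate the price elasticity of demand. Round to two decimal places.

-0.51

Q_x = 16 − 5.2(40) + 0.009(75000) − 1.3(55) = 16 − 208 + 675 − 71.5 = 411.5.
∂Q_x/∂P = −5.2, so E_p = (−5.2)·(40/411.5) ≈ -0.51.
|E_p| < 1: demand is inelastic.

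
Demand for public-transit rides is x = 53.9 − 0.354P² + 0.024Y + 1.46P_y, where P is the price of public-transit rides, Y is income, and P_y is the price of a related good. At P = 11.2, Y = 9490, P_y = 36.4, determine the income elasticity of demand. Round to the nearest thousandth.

0.784

Evaluating quantity at (P, Y, P_y) gives x = 53.9 − 0.354(11.2)² + 0.024(9490) + 1.46(36.4) = 53.9 − 44.4058 + 227.76 + 53.144 = 290.3982.
∂x/∂Y = +0.024, so E_I = 0.024·(9490/290.3982) ≈ 0.784.
E_I ∈ (0,1): normal good (necessity).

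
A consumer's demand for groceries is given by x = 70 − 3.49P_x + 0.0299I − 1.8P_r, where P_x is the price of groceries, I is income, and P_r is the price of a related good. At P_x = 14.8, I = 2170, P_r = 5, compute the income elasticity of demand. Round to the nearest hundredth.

Evaluating quantity at (P_x, I, P_r) gives x = 70 − 3.49(14.8) + 0.0299(2170) − 1.8(5) = 70 − 51.652 + 64.883 − 9 = 74.231.
∂x/∂I = +0.0299, so E_I = 0.0299·(2170/74.231) ≈ 0.87.
E_I ∈ (0,1): normal good (necessity).

0.87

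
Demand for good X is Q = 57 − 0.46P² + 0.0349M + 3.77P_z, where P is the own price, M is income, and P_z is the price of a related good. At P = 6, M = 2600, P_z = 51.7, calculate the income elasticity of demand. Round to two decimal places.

0.28

Q = 57 − 0.46(6)² + 0.0349(2600) + 3.77(51.7) = 57 − 16.56 + 90.74 + 194.909 = 326.089.
∂Q/∂M = +0.0349, so E_I = 0.0349·(2600/326.089) ≈ 0.28.
E_I ∈ (0,1): normal good (necessity).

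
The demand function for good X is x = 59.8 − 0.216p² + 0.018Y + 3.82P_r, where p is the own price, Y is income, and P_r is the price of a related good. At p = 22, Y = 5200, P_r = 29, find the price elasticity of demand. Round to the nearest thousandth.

-1.310

Evaluating quantity at (p, Y, P_r) gives x = 59.8 − 0.216(22)² + 0.018(5200) + 3.82(29) = 59.8 − 104.544 + 93.6 + 110.78 = 159.636.
∂x/∂p = −2·0.216·p = -9.504, so E_p = -9.504·(22/159.636) ≈ -1.310.
|E_p| > 1: demand is elastic.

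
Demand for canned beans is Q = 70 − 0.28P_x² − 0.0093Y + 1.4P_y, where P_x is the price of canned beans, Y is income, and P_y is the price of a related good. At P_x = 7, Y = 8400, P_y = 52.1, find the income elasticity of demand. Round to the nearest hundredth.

-1.53

At the given point, Q = 70 − 0.28(7)² − 0.0093(8400) + 1.4(52.1) = 70 − 13.72 − 78.12 + 72.94 = 51.1.
∂Q/∂Y = −0.0093, so E_I = -0.0093·(8400/51.1) ≈ -1.53.
E_I < 0: inferior good.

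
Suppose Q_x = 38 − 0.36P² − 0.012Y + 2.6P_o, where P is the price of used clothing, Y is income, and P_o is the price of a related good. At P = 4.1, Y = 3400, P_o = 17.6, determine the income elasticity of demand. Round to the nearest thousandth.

-1.105

Evaluating quantity at (P, Y, P_o) gives Q_x = 38 − 0.36(4.1)² − 0.012(3400) + 2.6(17.6) = 38 − 6.0516 − 40.8 + 45.76 = 36.9084.
∂Q_x/∂Y = −0.012, so E_I = -0.012·(3400/36.9084) ≈ -1.105.
E_I < 0: inferior good.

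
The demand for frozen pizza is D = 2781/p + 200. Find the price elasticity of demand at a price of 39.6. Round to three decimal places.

At p = 39.6, D = 270.2273.
dD/dp = −2781/p² = −1.7734.
Point elasticity E = (dD/dp)·(p/D) = -1.7734 × 39.6/270.2273 ≈ -0.260.
|E| < 1, so demand is inelastic at this price.

-0.260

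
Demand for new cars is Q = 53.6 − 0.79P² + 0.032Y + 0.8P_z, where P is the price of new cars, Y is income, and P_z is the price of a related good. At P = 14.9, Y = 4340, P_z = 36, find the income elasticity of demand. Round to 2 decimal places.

3.03

First evaluate Q: 53.6 − 0.79(14.9)² + 0.032(4340) + 0.8(36) = 53.6 − 175.3879 + 138.88 + 28.8 = 45.8921.
∂Q/∂Y = +0.032, so E_I = 0.032·(4340/45.8921) ≈ 3.03.
E_I > 1: normal good (luxury).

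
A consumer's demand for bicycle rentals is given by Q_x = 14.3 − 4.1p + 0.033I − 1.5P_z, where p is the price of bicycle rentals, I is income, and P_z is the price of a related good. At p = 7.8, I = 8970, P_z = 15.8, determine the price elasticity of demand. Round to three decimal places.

-0.126

Evaluating quantity at (p, I, P_z) gives Q_x = 14.3 − 4.1(7.8) + 0.033(8970) − 1.5(15.8) = 14.3 − 31.98 + 296.01 − 23.7 = 254.63.
∂Q_x/∂p = −4.1, so E_p = (−4.1)·(7.8/254.63) ≈ -0.126.
|E_p| < 1: demand is inelastic.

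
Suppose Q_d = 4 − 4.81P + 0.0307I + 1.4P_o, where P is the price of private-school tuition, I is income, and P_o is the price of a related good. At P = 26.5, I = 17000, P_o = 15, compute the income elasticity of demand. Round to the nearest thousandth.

Q_d = 4 − 4.81(26.5) + 0.0307(17000) + 1.4(15) = 4 − 127.465 + 521.9 + 21 = 419.435.
∂Q_d/∂I = +0.0307, so E_I = 0.0307·(17000/419.435) ≈ 1.244.
E_I > 1: normal good (luxury).

1.244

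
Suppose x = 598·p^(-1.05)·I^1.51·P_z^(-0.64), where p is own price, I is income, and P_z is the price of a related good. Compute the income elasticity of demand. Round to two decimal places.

For a Cobb–Douglas (constant-elasticity) form x = A·I^α·…, the elasticity with respect to I equals the exponent α at every point.
Here the exponent on I is 1.51, so the income elasticity of demand is 1.51.

1.51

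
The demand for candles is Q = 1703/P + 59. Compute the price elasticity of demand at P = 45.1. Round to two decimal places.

-0.39

At P = 45.1, Q = 96.7605.
dQ/dP = −1703/P² = −0.8373.
Point elasticity E = (dQ/dP)·(P/Q) = -0.8373 × 45.1/96.7605 ≈ -0.39.
|E| < 1, so demand is inelastic at this price.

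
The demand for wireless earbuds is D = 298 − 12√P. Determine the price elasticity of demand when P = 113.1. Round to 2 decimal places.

-0.37

At P = 113.1, D = 170.3818.
dD/dP = −12/(2√P) = −12/(2·10.6348).
Point elasticity E = (dD/dP)·(P/D) = -0.5642 × 113.1/170.3818 ≈ -0.37.
|E| < 1, so demand is inelastic at this price.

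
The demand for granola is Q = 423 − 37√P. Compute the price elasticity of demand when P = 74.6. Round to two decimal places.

-1.54

At P = 74.6, Q = 103.4262.
dQ/dP = −37/(2√P) = −37/(2·8.6371).
Point elasticity E = (dQ/dP)·(P/Q) = -2.1419 × 74.6/103.4262 ≈ -1.54.
|E| > 1, so demand is elastic at this price.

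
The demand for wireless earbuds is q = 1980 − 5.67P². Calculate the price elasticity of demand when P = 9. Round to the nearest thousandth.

At P = 9, q = 1520.73.
dq/dP = −2·5.67·P = −102.06.
Point elasticity E = (dq/dP)·(P/q) = -102.06 × 9/1520.73 ≈ -0.604.
|E| < 1, so demand is inelastic at this price.

-0.604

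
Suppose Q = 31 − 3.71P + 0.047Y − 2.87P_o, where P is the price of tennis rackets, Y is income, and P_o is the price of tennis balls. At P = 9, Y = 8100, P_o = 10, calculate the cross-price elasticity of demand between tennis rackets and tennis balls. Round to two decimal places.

-0.08

At the given point, Q = 31 − 3.71(9) + 0.047(8100) − 2.87(10) = 31 − 33.39 + 380.7 − 28.7 = 349.61.
∂Q/∂P_o = −2.87, so E_xy = -2.87·(10/349.61) ≈ -0.08.
E_xy < 0: the goods are complements.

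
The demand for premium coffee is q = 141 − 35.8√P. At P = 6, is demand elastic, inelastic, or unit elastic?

At P = 6, q = 53.3083.
dq/dP = −35.8/(2√P) = −35.8/(2·2.4495).
Point elasticity E = (dq/dP)·(P/q) = -7.3076 × 6/53.3083 ≈ -0.822.
|E| ≈ 0.822 < 1, so demand is inelastic.

inelastic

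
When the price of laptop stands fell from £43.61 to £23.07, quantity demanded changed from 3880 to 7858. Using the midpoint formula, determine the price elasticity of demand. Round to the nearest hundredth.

%ΔQ = (7858 − 3880)/[(3880 + 7858)/2] = 3978/5869 ≈ 0.6778.
%Δp = (23.07 − 43.61)/[(43.61 + 23.07)/2] = -20.54/33.34 ≈ -0.6161.
Arc elasticity E = %ΔQ/%Δp ≈ 0.6778/-0.6161 ≈ -1.10.
|E| > 1: demand is elastic over this range.

-1.10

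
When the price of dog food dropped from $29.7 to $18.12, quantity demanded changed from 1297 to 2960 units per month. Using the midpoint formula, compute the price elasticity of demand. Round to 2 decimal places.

-1.61

%Δq = (2960 − 1297)/[(1297 + 2960)/2] = 1663/2128.5 ≈ 0.7813.
%Δp = (18.12 − 29.7)/[(29.7 + 18.12)/2] = -11.58/23.91 ≈ -0.4843.
Arc elasticity E = %Δq/%Δp ≈ 0.7813/-0.4843 ≈ -1.61.
|E| > 1: demand is elastic over this range.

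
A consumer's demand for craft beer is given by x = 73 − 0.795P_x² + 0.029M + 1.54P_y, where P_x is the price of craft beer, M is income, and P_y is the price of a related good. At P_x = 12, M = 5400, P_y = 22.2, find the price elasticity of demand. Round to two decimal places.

At the given point, x = 73 − 0.795(12)² + 0.029(5400) + 1.54(22.2) = 73 − 114.48 + 156.6 + 34.188 = 149.308.
∂x/∂P_x = −2·0.795·P_x = -19.08, so E_p = -19.08·(12/149.308) ≈ -1.53.
|E_p| > 1: demand is elastic.

-1.53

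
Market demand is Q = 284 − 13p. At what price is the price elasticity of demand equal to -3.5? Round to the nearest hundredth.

16.99

Set −bp/(a − bp) = −3.5 ⇒ bp = 3.5(a − bp) ⇒ bp(1+3.5) = 3.5·a.
p = 3.5·284/(13·4.5) ≈ 16.99.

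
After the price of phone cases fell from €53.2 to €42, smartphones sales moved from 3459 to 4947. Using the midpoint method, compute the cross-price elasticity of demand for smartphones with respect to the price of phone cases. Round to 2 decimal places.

%ΔQ_x = (4947 − 3459)/[(3459+4947)/2] = 1488/4203 ≈ 0.3540.
%ΔP_y = (42 − 53.2)/[(53.2+42)/2] ≈ -0.2353.
E_xy = 0.3540/-0.2353 ≈ -1.50.
E_xy < 0, so smartphones and phone cases are complements.

-1.50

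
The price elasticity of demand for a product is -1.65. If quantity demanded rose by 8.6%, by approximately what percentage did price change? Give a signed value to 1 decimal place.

-5.2

%ΔQ ≈ E × %ΔP ⇒ %ΔP = %ΔQ / E = (8.6%)/(-1.65) ≈ -5.2%.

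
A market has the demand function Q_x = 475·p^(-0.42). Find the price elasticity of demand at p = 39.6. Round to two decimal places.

-0.42

For a Cobb–Douglas (constant-elasticity) form Q_x = A·p^α·…, the elasticity with respect to p equals the exponent α at every point.
Here the exponent on p is -0.42, so the price elasticity of demand is -0.42.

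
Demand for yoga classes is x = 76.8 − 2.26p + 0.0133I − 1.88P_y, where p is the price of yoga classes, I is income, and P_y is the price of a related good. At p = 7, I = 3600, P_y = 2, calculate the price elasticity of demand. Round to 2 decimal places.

Substituting, x = 76.8 − 2.26(7) + 0.0133(3600) − 1.88(2) = 76.8 − 15.82 + 47.88 − 3.76 = 105.1.
∂x/∂p = −2.26, so E_p = (−2.26)·(7/105.1) ≈ -0.15.
|E_p| < 1: demand is inelastic.

-0.15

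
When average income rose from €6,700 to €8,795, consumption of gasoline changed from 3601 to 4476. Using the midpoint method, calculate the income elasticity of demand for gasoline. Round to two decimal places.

0.80

%ΔQ = (4476 − 3601)/[(3601+4476)/2] = 875/4038.5 ≈ 0.2167.
%ΔI = (8,795 − 6,700)/[(6,700+8,795)/2] = 2095/7747.5 ≈ 0.2704.
E_I = %ΔQ/%ΔI ≈ 0.80.
E_I ∈ (0,1): normal good (necessity).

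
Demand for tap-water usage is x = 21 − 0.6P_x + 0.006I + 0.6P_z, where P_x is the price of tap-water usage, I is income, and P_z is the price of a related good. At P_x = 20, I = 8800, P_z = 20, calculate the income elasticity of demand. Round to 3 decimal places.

Evaluating quantity at (P_x, I, P_z) gives x = 21 − 0.6(20) + 0.006(8800) + 0.6(20) = 21 − 12 + 52.8 + 12 = 73.8.
∂x/∂I = +0.006, so E_I = 0.006·(8800/73.8) ≈ 0.715.
E_I ∈ (0,1): normal good (necessity).

0.715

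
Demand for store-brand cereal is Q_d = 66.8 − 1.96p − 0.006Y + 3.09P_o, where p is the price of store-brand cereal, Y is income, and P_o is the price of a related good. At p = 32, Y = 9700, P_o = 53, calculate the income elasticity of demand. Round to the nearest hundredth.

-0.53

Q_d = 66.8 − 1.96(32) − 0.006(9700) + 3.09(53) = 66.8 − 62.72 − 58.2 + 163.77 = 109.65.
∂Q_d/∂Y = −0.006, so E_I = -0.006·(9700/109.65) ≈ -0.53.
E_I < 0: inferior good.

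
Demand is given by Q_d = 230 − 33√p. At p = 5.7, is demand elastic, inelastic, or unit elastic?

At p = 5.7, Q_d = 151.2136.
dQ_d/dp = −33/(2√p) = −33/(2·2.3875).
Point elasticity E = (dQ_d/dp)·(p/Q_d) = -6.9111 × 5.7/151.2136 ≈ -0.261.
|E| ≈ 0.261 < 1, so demand is inelastic.

inelastic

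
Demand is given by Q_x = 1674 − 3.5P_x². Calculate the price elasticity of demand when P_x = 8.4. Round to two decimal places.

-0.35

At P_x = 8.4, Q_x = 1427.04.
dQ_x/dP_x = −2·3.5·P_x = −58.8.
Point elasticity E = (dQ_x/dP_x)·(P_x/Q_x) = -58.8 × 8.4/1427.04 ≈ -0.35.
|E| < 1, so demand is inelastic at this price.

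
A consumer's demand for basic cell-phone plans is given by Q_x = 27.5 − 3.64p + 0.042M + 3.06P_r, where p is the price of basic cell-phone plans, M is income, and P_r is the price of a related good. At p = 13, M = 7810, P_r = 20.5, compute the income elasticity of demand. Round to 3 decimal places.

Substituting, Q_x = 27.5 − 3.64(13) + 0.042(7810) + 3.06(20.5) = 27.5 − 47.32 + 328.02 + 62.73 = 370.93.
∂Q_x/∂M = +0.042, so E_I = 0.042·(7810/370.93) ≈ 0.884.
E_I ∈ (0,1): normal good (necessity).

0.884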